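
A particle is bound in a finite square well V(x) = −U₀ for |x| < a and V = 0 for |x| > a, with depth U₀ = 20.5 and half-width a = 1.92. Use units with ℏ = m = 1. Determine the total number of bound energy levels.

Define the well-strength parameter z₀ = (a/ℏ)√(2mU₀) = 1.92 × √(2·1·20.5) = 12.29.
A new bound state (alternating even/odd) appears each time z₀ passes a multiple of π/2, so N = ⌊2z₀/π⌋ + 1 = ⌊7.827⌋ + 1 = 8.

N = 8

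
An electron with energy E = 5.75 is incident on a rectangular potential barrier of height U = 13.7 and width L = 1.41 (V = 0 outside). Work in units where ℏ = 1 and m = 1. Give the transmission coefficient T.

E < U: inside the barrier ψ ∝ e^{±κx} with κ = √(2m(U − E))/ℏ = 3.987.
κL = 5.622, sinh(κL) = 138.3.
The exact tunnelling result is T⁻¹ = 1 + U² sinh²(κL) / [4E(U − E)] = 19620, so T = 0.0000510.

T = 0.0000510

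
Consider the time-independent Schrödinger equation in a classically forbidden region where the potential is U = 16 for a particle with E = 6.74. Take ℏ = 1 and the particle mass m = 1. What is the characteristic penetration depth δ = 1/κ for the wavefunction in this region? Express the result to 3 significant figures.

δ = 0.232

Since E < U the TISE in this region is ψ'' = κ²ψ with κ = √(2m(U − E))/ℏ.
κ = √(2 × 1 × 9.26) = 4.303. The penetration depth is δ = 1/κ = 0.232.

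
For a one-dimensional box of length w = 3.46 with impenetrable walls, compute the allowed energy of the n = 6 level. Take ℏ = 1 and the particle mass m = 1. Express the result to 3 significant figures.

E = 14.8

The infinite-well eigenfunctions ψ_n = √(2/w) sin(nπx/w) vanish at both walls, giving E_n = n²π²ℏ²/(2mw²).
E_6 = 6² × π² / (2 × 1 × 3.46²) = 14.84.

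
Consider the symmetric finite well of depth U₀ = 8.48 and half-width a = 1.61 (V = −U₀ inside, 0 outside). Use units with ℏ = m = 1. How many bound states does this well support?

Define the well-strength parameter z₀ = (a/ℏ)√(2mU₀) = 1.61 × √(2·1·8.48) = 6.630.
The even/odd transcendental equations gain one root per π/2 in z₀, giving N = 1 + ⌊2z₀/π⌋ = 1 + ⌊4.221⌋ = 5.

N = 5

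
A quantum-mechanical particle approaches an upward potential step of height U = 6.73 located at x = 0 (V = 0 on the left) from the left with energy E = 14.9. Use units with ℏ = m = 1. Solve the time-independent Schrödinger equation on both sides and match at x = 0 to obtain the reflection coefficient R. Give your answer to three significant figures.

R = 0.0222

On each side the TISE gives plane waves with k = √(2m(E − V))/ℏ: k₁ = √(2·1·14.9) = 5.459, k₂ = √(2·1·8.17) = 4.042.
Continuity of ψ and ψ′ at the step yields the reflection amplitude r = (k₁ − k₂)/(k₁ + k₂) = 0.1491; thus R = |r|² = 0.02223, T = 0.9778.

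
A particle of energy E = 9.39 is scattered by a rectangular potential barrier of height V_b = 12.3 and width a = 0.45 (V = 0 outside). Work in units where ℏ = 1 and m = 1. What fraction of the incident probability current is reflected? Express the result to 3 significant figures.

E < V_b: inside the barrier ψ ∝ e^{±κx} with κ = √(2m(V_b − E))/ℏ = 2.412.
κa = 1.086, sinh(κa) = 1.312.
Matching ψ, ψ′ at both faces gives T = [1 + V_b² sinh²(κa) / (4E(V_b − E))]⁻¹ = 1/3.382 = 0.296.
R = 1 − T = 0.704.

R = 0.704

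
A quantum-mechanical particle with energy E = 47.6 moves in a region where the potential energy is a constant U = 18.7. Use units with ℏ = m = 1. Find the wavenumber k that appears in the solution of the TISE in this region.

k = 7.60

With E > U the solution is oscillatory, ψ ∝ e^{±ikx} with k = √(2m(E − U))/ℏ.
k = √(2 × 1 × 28.9) = 7.603.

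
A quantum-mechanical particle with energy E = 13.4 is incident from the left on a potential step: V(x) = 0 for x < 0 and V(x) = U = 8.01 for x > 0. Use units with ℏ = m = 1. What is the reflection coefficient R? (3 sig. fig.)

R = 0.0501

On each side the TISE gives plane waves with k = √(2m(E − V))/ℏ: k₁ = √(2·1·13.4) = 5.177, k₂ = √(2·1·5.39) = 3.283.
Continuity of ψ and ψ′ at the step yields the reflection amplitude r = (k₁ − k₂)/(k₁ + k₂) = 0.2238; thus R = |r|² = 0.05010, T = 0.9499.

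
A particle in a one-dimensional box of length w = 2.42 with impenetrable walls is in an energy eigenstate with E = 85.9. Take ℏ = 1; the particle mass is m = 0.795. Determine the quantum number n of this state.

n = 9

For an infinite well E_n = n²π²ℏ²/(2mw²), so n = (w/πℏ)√(2mE).
n = (2.42/π) × √(2 × 0.795 × 85.9) = 9.002 → n = 9.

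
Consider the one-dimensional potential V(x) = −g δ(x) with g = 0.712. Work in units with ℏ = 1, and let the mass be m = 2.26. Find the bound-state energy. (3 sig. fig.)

E = -0.573

For x ≠ 0 the bound state is ψ ∝ e^{−κ|x|}; integrating the TISE across the delta gives the cusp condition 2κ = 2mg/ℏ², so κ = 1.609.
Then E = −ℏ²κ²/(2m) = −mg²/(2ℏ²) = -0.5728.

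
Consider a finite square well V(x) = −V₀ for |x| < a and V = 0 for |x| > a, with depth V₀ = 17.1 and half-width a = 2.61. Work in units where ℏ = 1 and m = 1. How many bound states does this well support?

N = 10

Define the well-strength parameter z₀ = (a/ℏ)√(2mV₀) = 2.61 × √(2·1·17.1) = 15.26.
The even/odd transcendental equations gain one root per π/2 in z₀, giving N = 1 + ⌊2z₀/π⌋ = 1 + ⌊9.717⌋ = 10.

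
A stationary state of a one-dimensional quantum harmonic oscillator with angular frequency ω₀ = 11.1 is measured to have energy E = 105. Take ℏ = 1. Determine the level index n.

n = 9

Invert E_n = (n + ½)ℏω₀: n = E/ℏω₀ − ½ = 8.959, so n = 9.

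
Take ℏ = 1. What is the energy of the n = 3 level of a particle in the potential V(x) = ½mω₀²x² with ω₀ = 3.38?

E = 11.8

Using E_n = (n + ½)ℏω₀: E_3 = 3.5 × 3.38 = 11.83.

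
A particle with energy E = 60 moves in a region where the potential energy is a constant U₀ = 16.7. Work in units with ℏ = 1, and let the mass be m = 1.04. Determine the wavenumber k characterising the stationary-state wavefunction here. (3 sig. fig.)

k = 9.49

With E > U₀ the solution is oscillatory, ψ ∝ e^{±ikx} with k = √(2m(E − U₀))/ℏ.
k = √(2 × 1.04 × 43.3) = 9.490.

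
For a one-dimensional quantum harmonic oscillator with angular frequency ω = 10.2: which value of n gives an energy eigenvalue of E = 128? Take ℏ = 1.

n = 12

Invert E_n = (n + ½)ℏω: n = E/ℏω − ½ = 12.049, so n = 12.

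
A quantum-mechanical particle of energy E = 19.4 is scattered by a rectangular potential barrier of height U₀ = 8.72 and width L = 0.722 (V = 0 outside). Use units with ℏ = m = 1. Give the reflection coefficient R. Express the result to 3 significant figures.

R = 0.00344

E > U₀: inside the barrier k₂ = √(2m(E − U₀))/ℏ = 4.622, k₂L = 3.337.
T = [1 + U₀² sin²(k₂L) / (4E(E − U₀))]⁻¹ = 1/1.003 = 0.997.
R = 1 − T = 0.00344.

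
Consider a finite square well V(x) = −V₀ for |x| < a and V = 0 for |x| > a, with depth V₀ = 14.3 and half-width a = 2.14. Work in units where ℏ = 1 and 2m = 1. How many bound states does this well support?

Define the well-strength parameter z₀ = (a/ℏ)√(2mV₀) = 2.14 × √(2·0.5·14.3) = 8.092.
The even/odd transcendental equations gain one root per π/2 in z₀, giving N = 1 + ⌊2z₀/π⌋ = 1 + ⌊5.152⌋ = 6.

N = 6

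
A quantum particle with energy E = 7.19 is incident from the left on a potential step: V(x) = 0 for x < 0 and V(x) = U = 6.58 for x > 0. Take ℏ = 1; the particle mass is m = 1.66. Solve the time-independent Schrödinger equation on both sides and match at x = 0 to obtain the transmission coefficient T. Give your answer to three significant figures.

T = 0.699

The wavenumbers are k₁ = √(2mE)/ℏ = 4.886 on the left and k₂ = √(2m(E − U))/ℏ = 1.423 on the right.
Continuity of ψ and ψ′ at the step yields the reflection amplitude r = (k₁ − k₂)/(k₁ + k₂) = 0.5489; thus R = |r|² = 0.3012, T = 0.6988.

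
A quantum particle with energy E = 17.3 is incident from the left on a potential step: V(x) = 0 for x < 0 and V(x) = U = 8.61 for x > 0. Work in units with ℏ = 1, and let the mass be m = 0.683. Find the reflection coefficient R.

On each side the TISE gives plane waves with k = √(2m(E − V))/ℏ: k₁ = √(2·0.683·17.3) = 4.861, k₂ = √(2·0.683·8.69) = 3.445.
Matching ψ and ψ′ at x = 0 gives r = (k₁ − k₂)/(k₁ + k₂), so R = r² = 0.02905 and T = 1 − R = 0.9709.

R = 0.0291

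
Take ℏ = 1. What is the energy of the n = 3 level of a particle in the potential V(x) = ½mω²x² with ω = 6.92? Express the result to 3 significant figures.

The oscillator eigenvalues are E_n = ℏω(n + ½), so E_3 = 6.92 × 3.5 = 24.22.

E = 24.2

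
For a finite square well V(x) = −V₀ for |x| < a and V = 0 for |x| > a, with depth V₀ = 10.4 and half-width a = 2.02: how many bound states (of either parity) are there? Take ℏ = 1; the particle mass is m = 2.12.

Define the well-strength parameter z₀ = (a/ℏ)√(2mV₀) = 2.02 × √(2·2.12·10.4) = 13.41.
A new bound state (alternating even/odd) appears each time z₀ passes a multiple of π/2, so N = ⌊2z₀/π⌋ + 1 = ⌊8.539⌋ + 1 = 9.

N = 9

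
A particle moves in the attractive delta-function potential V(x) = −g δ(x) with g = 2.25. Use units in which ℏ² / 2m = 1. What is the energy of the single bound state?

For x ≠ 0 the bound state is ψ ∝ e^{−κ|x|}; integrating the TISE across the delta gives the cusp condition 2κ = 2mg/ℏ², so κ = 1.125.
Then E = −ℏ²κ²/(2m) = −mg²/(2ℏ²) = -1.266.

E = -1.27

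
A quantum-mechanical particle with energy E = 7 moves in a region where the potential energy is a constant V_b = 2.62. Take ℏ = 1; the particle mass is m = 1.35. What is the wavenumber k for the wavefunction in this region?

k = 3.44

With E > V_b the solution is oscillatory, ψ ∝ e^{±ikx} with k = √(2m(E − V_b))/ℏ.
k = √(2 × 1.35 × 4.38) = 3.439.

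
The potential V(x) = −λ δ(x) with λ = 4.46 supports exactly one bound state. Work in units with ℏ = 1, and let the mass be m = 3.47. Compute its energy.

The bound state is ψ(x) = √κ e^{−κ|x|}. The derivative jump ψ'(0⁺) − ψ'(0⁻) = −(2mλ/ℏ²)ψ(0) fixes κ = mλ/ℏ² = 15.48.
Then E = −ℏ²κ²/(2m) = −mλ²/(2ℏ²) = -34.51.

E = -34.5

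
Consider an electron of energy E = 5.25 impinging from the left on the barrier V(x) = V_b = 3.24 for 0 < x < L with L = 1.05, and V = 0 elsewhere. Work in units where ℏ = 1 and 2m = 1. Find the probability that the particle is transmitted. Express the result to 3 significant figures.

T = 0.802

E > V_b: inside the barrier k₂ = √(2m(E − V_b))/ℏ = 1.418, k₂L = 1.489.
Matching at both interfaces gives T⁻¹ = 1 + V_b² sin²(k₂L) / [4E(E − V_b)] = 1.247, hence T = 0.802.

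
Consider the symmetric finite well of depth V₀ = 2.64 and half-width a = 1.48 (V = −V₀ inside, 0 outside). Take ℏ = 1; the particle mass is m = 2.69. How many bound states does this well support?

The dimensionless depth is z₀ = a√(2mV₀)/ℏ = 1.48 × √(14.20) = 5.578.
The even/odd transcendental equations gain one root per π/2 in z₀, giving N = 1 + ⌊2z₀/π⌋ = 1 + ⌊3.551⌋ = 4.

N = 4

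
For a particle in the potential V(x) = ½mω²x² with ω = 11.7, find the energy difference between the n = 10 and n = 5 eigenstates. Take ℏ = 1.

ΔE = 58.5

E_n = ℏω(n + ½), so ΔE = (10 − 5) ℏω = 5 × 11.7 = 58.50.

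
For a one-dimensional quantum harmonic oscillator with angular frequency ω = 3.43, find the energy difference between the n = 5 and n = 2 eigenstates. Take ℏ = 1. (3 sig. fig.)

ΔE = 10.3

E_n = ℏω(n + ½), so ΔE = (5 − 2) ℏω = 3 × 3.43 = 10.29.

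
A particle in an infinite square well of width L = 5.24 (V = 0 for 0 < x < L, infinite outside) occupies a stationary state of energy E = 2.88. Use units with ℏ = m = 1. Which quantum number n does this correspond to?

From E_n = n²π²ℏ²/(2mL²) invert to n = √(2mL²E)/(πℏ).
n = (5.24/π) × √(2 × 1 × 2.88) = 4.003 → n = 4.

n = 4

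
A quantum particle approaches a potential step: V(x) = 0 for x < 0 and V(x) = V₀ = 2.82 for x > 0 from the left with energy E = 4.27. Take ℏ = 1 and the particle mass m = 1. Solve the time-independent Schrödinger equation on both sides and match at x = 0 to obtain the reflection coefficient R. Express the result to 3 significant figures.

The wavenumbers are k₁ = √(2mE)/ℏ = 2.922 on the left and k₂ = √(2m(E − V₀))/ℏ = 1.703 on the right.
Matching ψ and ψ′ at x = 0 gives r = (k₁ − k₂)/(k₁ + k₂), so R = r² = 0.06950 and T = 1 − R = 0.9305.

R = 0.0695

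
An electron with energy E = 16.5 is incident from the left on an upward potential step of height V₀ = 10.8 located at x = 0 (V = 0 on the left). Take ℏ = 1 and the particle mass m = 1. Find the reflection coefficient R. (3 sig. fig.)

R = 0.0674

On each side the TISE gives plane waves with k = √(2m(E − V))/ℏ: k₁ = √(2·1·16.5) = 5.745, k₂ = √(2·1·5.7) = 3.376.
Matching ψ and ψ′ at x = 0 gives r = (k₁ − k₂)/(k₁ + k₂), so R = r² = 0.06741 and T = 1 − R = 0.9326.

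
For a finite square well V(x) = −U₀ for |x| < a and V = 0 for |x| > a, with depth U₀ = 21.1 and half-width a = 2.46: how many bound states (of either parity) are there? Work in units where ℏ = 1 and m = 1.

Define the well-strength parameter z₀ = (a/ℏ)√(2mU₀) = 2.46 × √(2·1·21.1) = 15.98.
A new bound state (alternating even/odd) appears each time z₀ passes a multiple of π/2, so N = ⌊2z₀/π⌋ + 1 = ⌊10.17⌋ + 1 = 11.

N = 11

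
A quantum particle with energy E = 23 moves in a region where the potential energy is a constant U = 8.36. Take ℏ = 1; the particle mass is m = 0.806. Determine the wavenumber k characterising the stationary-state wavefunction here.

With E > U the solution is oscillatory, ψ ∝ e^{±ikx} with k = √(2m(E − U))/ℏ.
k = √(2 × 0.806 × 14.64) = 4.858.

k = 4.86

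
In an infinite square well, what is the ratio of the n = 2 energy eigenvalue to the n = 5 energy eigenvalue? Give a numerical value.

Since E_n ∝ n², the ratio is (2/5)² = 0.16.

0.16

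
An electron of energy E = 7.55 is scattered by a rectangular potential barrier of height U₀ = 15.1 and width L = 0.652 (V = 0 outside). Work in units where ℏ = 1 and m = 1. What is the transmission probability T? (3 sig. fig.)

Since E < U₀ the interior solution is evanescent with decay constant κ = √(2m(U₀ − E))/ℏ = 3.886.
κL = 2.534, sinh(κL) = 6.260.
Matching ψ, ψ′ at both faces gives T = [1 + U₀² sinh²(κL) / (4E(U₀ − E))]⁻¹ = 1/40.18 = 0.0249.

T = 0.0249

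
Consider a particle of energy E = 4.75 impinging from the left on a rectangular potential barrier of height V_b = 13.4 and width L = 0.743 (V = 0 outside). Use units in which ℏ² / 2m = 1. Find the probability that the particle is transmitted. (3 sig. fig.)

E < V_b: inside the barrier ψ ∝ e^{±κx} with κ = √(2m(V_b − E))/ℏ = 2.941.
κL = 2.185, sinh(κL) = 4.390.
The exact tunnelling result is T⁻¹ = 1 + V_b² sinh²(κL) / [4E(V_b − E)] = 22.06, so T = 0.0453.

T = 0.0453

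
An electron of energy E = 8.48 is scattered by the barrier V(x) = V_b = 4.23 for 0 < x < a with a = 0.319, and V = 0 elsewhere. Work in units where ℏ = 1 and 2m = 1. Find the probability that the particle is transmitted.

E > V_b: inside the barrier k₂ = √(2m(E − V_b))/ℏ = 2.062, k₂a = 0.6576.
Matching at both interfaces gives T⁻¹ = 1 + V_b² sin²(k₂a) / [4E(E − V_b)] = 1.046, hence T = 0.956.

T = 0.956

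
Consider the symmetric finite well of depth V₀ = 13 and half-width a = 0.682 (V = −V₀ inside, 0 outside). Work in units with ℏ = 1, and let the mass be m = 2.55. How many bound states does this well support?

N = 4

Define the well-strength parameter z₀ = (a/ℏ)√(2mV₀) = 0.682 × √(2·2.55·13) = 5.553.
A new bound state (alternating even/odd) appears each time z₀ passes a multiple of π/2, so N = ⌊2z₀/π⌋ + 1 = ⌊3.535⌋ + 1 = 4.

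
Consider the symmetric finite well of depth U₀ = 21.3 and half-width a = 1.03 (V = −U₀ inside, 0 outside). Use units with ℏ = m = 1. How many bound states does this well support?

N = 5

The dimensionless depth is z₀ = a√(2mU₀)/ℏ = 1.03 × √(42.60) = 6.723.
The even/odd transcendental equations gain one root per π/2 in z₀, giving N = 1 + ⌊2z₀/π⌋ = 1 + ⌊4.280⌋ = 5.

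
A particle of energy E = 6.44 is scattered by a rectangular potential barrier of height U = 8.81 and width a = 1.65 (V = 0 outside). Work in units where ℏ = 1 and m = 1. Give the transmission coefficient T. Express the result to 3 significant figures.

E < U: inside the barrier ψ ∝ e^{±κx} with κ = √(2m(U − E))/ℏ = 2.177.
κa = 3.592, sinh(κa) = 18.15.
The exact tunnelling result is T⁻¹ = 1 + U² sinh²(κa) / [4E(U − E)] = 419.6, so T = 0.00238.

T = 0.00238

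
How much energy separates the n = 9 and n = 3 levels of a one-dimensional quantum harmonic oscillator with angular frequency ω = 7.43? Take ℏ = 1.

ΔE = 44.6

E_n = ℏω(n + ½), so ΔE = (9 − 3) ℏω = 6 × 7.43 = 44.58.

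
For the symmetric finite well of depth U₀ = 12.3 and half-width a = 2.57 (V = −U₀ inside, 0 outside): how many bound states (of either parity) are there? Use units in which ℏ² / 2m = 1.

N = 6

Define the well-strength parameter z₀ = (a/ℏ)√(2mU₀) = 2.57 × √(2·0.5·12.3) = 9.013.
The even/odd transcendental equations gain one root per π/2 in z₀, giving N = 1 + ⌊2z₀/π⌋ = 1 + ⌊5.738⌋ = 6.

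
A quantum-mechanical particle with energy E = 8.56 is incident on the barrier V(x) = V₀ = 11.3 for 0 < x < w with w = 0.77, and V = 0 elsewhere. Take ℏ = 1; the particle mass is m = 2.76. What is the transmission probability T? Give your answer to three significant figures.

Since E < V₀ the interior solution is evanescent with decay constant κ = √(2m(V₀ − E))/ℏ = 3.889.
κw = 2.995, sinh(κw) = 9.963.
The exact tunnelling result is T⁻¹ = 1 + V₀² sinh²(κw) / [4E(V₀ − E)] = 136.1, so T = 0.00735.

T = 0.00735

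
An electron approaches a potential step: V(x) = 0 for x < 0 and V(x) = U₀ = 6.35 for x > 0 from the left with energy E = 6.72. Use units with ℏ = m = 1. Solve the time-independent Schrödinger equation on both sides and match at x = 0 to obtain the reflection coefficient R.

R = 0.384

The wavenumbers are k₁ = √(2mE)/ℏ = 3.666 on the left and k₂ = √(2m(E − U₀))/ℏ = 0.8602 on the right.
Matching ψ and ψ′ at x = 0 gives r = (k₁ − k₂)/(k₁ + k₂), so R = r² = 0.3843 and T = 1 − R = 0.6157.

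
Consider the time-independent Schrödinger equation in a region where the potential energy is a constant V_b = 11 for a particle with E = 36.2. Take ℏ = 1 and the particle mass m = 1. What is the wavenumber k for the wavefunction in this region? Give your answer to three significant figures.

k = 7.10

With E > V_b the solution is oscillatory, ψ ∝ e^{±ikx} with k = √(2m(E − V_b))/ℏ.
k = √(2 × 1 × 25.2) = 7.099.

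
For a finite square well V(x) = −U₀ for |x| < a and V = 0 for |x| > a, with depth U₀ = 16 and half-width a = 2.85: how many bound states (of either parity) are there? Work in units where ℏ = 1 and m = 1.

N = 11

Define the well-strength parameter z₀ = (a/ℏ)√(2mU₀) = 2.85 × √(2·1·16) = 16.12.
A new bound state (alternating even/odd) appears each time z₀ passes a multiple of π/2, so N = ⌊2z₀/π⌋ + 1 = ⌊10.26⌋ + 1 = 11.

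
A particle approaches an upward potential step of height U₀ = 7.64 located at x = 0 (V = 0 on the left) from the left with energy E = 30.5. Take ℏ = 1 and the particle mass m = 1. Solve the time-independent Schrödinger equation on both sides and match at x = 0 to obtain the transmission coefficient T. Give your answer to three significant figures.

On each side the TISE gives plane waves with k = √(2m(E − V))/ℏ: k₁ = √(2·1·30.5) = 7.810, k₂ = √(2·1·22.86) = 6.762.
Continuity of ψ and ψ′ at the step yields the reflection amplitude r = (k₁ − k₂)/(k₁ + k₂) = 0.07196; thus R = |r|² = 0.005178, T = 0.9948.

T = 0.995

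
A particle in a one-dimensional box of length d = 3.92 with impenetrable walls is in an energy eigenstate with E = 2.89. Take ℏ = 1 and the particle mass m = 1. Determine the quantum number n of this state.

n = 3

For an infinite well E_n = n²π²ℏ²/(2md²), so n = (d/πℏ)√(2mE).
n = (3.92/π) × √(2 × 1 × 2.89) = 3.000 → n = 3.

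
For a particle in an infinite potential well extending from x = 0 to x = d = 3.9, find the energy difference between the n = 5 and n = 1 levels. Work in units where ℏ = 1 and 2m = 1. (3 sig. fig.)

ΔE = 15.6

E_n = n²π²ℏ²/(2md²), so ΔE = (5² − 1²) π²ℏ²/(2md²).
ΔE = 24 × π² / (2 × 0.5 × 3.9²) = 15.57.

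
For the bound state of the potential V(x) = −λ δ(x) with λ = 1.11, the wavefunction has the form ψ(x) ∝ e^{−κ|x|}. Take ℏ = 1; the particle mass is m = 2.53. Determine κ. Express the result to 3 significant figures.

Integrating the TISE across x = 0 gives the cusp condition ψ'(0⁺) − ψ'(0⁻) = −(2mλ/ℏ²)ψ(0).
With ψ ∝ e^{−κ|x|} this yields −2κ = −2mλ/ℏ², so κ = mλ/ℏ² = 2.808.

κ = 2.81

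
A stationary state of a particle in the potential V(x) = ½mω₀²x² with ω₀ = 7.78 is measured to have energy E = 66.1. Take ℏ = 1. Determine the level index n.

Invert E_n = (n + ½)ℏω₀: n = E/ℏω₀ − ½ = 7.996, so n = 8.

n = 8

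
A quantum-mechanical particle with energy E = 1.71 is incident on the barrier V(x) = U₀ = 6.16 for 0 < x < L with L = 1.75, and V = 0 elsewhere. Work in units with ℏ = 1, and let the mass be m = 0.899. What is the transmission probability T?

E < U₀: inside the barrier ψ ∝ e^{±κx} with κ = √(2m(U₀ − E))/ℏ = 2.829.
κL = 4.950, sinh(κL) = 70.59.
The exact tunnelling result is T⁻¹ = 1 + U₀² sinh²(κL) / [4E(U₀ − E)] = 6213, so T = 0.000161.

T = 0.000161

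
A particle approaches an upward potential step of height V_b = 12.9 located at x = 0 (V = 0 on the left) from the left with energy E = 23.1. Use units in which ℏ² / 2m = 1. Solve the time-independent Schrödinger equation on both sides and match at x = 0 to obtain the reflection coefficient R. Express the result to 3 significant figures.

On each side the TISE gives plane waves with k = √(2m(E − V))/ℏ: k₁ = √(2·½·23.1) = 4.806, k₂ = √(2·½·10.2) = 3.194.
Continuity of ψ and ψ′ at the step yields the reflection amplitude r = (k₁ − k₂)/(k₁ + k₂) = 0.2016; thus R = |r|² = 0.04063, T = 0.9594.

R = 0.0406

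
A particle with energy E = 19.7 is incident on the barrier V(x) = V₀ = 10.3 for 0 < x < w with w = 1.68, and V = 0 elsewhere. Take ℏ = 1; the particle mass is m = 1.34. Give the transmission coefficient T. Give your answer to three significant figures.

T = 0.909

Above the barrier the interior wavenumber is k₂ = √(2m(E − V₀))/ℏ = 5.019, giving phase k₂w = 8.432.
Matching at both interfaces gives T⁻¹ = 1 + V₀² sin²(k₂w) / [4E(E − V₀)] = 1.100, hence T = 0.909.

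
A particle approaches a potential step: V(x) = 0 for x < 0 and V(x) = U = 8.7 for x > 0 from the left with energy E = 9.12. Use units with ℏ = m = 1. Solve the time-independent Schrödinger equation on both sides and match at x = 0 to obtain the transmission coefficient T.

T = 0.582

On each side the TISE gives plane waves with k = √(2m(E − V))/ℏ: k₁ = √(2·1·9.12) = 4.271, k₂ = √(2·1·0.42) = 0.9165.
Continuity of ψ and ψ′ at the step yields the reflection amplitude r = (k₁ − k₂)/(k₁ + k₂) = 0.6466; thus R = |r|² = 0.4181, T = 0.5819.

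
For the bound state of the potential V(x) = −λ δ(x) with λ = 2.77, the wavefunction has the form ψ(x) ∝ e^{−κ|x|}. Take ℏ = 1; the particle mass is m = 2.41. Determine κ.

κ = 6.68

Integrating the TISE across x = 0 gives the cusp condition ψ'(0⁺) − ψ'(0⁻) = −(2mλ/ℏ²)ψ(0).
With ψ ∝ e^{−κ|x|} this yields −2κ = −2mλ/ℏ², so κ = mλ/ℏ² = 6.676.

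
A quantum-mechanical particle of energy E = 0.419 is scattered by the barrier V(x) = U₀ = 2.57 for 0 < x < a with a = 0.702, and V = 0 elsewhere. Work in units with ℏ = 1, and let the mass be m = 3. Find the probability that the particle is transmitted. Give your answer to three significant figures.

Since E < U₀ the interior solution is evanescent with decay constant κ = √(2m(U₀ − E))/ℏ = 3.592.
κa = 2.522, sinh(κa) = 6.186.
The exact tunnelling result is T⁻¹ = 1 + U₀² sinh²(κa) / [4E(U₀ − E)] = 71.11, so T = 0.0141.

T = 0.0141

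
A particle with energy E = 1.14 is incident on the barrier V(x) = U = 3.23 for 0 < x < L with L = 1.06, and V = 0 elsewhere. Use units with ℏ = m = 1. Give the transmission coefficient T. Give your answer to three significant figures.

Since E < U the interior solution is evanescent with decay constant κ = √(2m(U − E))/ℏ = 2.045.
κL = 2.167, sinh(κL) = 4.310.
The exact tunnelling result is T⁻¹ = 1 + U² sinh²(κL) / [4E(U − E)] = 21.33, so T = 0.0469.

T = 0.0469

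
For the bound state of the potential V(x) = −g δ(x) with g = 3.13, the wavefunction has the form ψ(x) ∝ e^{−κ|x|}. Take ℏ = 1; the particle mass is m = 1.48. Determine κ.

Integrate −(ℏ²/2m)ψ'' − gδ(x)ψ = Eψ from −ε to +ε: the ψ'' term gives ψ'(0⁺) − ψ'(0⁻) and the δ term gives −(2mg/ℏ²)ψ(0).
With ψ ∝ e^{−κ|x|} this yields −2κ = −2mg/ℏ², so κ = mg/ℏ² = 4.632.

κ = 4.63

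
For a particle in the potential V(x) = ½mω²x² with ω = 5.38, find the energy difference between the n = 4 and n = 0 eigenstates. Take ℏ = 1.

ΔE = 21.5

E_n = ℏω(n + ½), so ΔE = (4 − 0) ℏω = 4 × 5.38 = 21.52.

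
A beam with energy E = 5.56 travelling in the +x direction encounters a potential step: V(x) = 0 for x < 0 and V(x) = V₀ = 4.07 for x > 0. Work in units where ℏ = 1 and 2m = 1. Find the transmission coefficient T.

T = 0.899

On each side the TISE gives plane waves with k = √(2m(E − V))/ℏ: k₁ = √(2·½·5.56) = 2.358, k₂ = √(2·½·1.49) = 1.221.
Continuity of ψ and ψ′ at the step yields the reflection amplitude r = (k₁ − k₂)/(k₁ + k₂) = 0.3178; thus R = |r|² = 0.1010, T = 0.8990.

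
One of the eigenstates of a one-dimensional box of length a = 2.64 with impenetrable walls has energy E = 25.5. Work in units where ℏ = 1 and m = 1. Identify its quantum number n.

n = 6

From E_n = n²π²ℏ²/(2ma²) invert to n = √(2ma²E)/(πℏ).
n = (2.64/π) × √(2 × 1 × 25.5) = 6.001 → n = 6.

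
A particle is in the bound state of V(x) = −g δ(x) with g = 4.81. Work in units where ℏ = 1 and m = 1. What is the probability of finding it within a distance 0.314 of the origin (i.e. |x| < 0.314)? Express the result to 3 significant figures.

P = 0.951

The normalised bound state is ψ = √κ e^{−κ|x|} with κ = mg/ℏ² = 4.810.
P(|x| < d) = ∫_{−d}^{d} κ e^{−2κ|x|} dx = 1 − e^{−2κd} = 1 − e^{−3.021} = 0.9512.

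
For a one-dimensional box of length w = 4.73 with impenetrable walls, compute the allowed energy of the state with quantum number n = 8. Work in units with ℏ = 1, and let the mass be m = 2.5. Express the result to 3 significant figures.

E = 5.65

Requiring ψ(0) = ψ(w) = 0 quantises k = nπ/w, hence E_n = ℏ²k²/2m = n²π²ℏ²/(2mw²).
E_8 = 8² × π² / (2 × 2.5 × 4.73²) = 5.647.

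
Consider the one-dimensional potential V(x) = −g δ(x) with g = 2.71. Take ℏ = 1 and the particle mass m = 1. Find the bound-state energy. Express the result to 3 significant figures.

The bound state is ψ(x) = √κ e^{−κ|x|}. The derivative jump ψ'(0⁺) − ψ'(0⁻) = −(2mg/ℏ²)ψ(0) fixes κ = mg/ℏ² = 2.710.
Then E = −ℏ²κ²/(2m) = −mg²/(2ℏ²) = -3.672.

E = -3.67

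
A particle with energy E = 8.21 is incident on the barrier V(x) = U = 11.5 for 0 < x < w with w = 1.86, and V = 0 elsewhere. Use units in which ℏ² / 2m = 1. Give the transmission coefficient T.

T = 0.00383

Since E < U the interior solution is evanescent with decay constant κ = √(2m(U − E))/ℏ = 1.814.
κw = 3.374, sinh(κw) = 14.58.
Matching ψ, ψ′ at both faces gives T = [1 + U² sinh²(κw) / (4E(U − E))]⁻¹ = 1/261.1 = 0.00383.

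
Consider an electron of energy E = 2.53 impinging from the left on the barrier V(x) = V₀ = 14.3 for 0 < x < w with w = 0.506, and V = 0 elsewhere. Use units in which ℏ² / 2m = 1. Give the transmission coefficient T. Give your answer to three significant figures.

Since E < V₀ the interior solution is evanescent with decay constant κ = √(2m(V₀ − E))/ℏ = 3.431.
κw = 1.736, sinh(κw) = 2.749.
The exact tunnelling result is T⁻¹ = 1 + V₀² sinh²(κw) / [4E(V₀ − E)] = 13.97, so T = 0.0716.

T = 0.0716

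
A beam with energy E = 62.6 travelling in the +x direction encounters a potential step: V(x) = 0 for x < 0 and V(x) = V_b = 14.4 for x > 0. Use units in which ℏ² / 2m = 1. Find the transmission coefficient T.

On each side the TISE gives plane waves with k = √(2m(E − V))/ℏ: k₁ = √(2·½·62.6) = 7.912, k₂ = √(2·½·48.2) = 6.943.
Continuity of ψ and ψ′ at the step yields the reflection amplitude r = (k₁ − k₂)/(k₁ + k₂) = 0.06526; thus R = |r|² = 0.004259, T = 0.9957.

T = 0.996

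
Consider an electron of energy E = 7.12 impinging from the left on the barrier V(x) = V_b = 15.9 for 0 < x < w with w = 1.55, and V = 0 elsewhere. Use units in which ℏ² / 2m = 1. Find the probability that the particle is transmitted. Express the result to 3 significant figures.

T = 0.000405

Since E < V_b the interior solution is evanescent with decay constant κ = √(2m(V_b − E))/ℏ = 2.963.
κw = 4.593, sinh(κw) = 49.38.
The exact tunnelling result is T⁻¹ = 1 + V_b² sinh²(κw) / [4E(V_b − E)] = 2466, so T = 0.000405.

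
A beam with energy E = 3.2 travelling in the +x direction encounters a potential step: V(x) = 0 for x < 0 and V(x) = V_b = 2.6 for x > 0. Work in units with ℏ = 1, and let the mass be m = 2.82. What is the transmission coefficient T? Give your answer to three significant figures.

T = 0.843

On each side the TISE gives plane waves with k = √(2m(E − V))/ℏ: k₁ = √(2·2.82·3.2) = 4.248, k₂ = √(2·2.82·0.6) = 1.840.
Matching ψ and ψ′ at x = 0 gives r = (k₁ − k₂)/(k₁ + k₂), so R = r² = 0.1565 and T = 1 − R = 0.8435.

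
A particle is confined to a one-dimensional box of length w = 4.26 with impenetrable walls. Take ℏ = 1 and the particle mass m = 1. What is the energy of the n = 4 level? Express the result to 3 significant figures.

E = 4.35

Requiring ψ(0) = ψ(w) = 0 quantises k = nπ/w, hence E_n = ℏ²k²/2m = n²π²ℏ²/(2mw²).
E_4 = 4² × π² / (2 × 1 × 4.26²) = 4.351.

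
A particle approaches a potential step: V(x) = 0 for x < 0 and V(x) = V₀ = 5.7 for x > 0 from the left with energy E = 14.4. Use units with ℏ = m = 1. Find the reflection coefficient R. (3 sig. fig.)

On each side the TISE gives plane waves with k = √(2m(E − V))/ℏ: k₁ = √(2·1·14.4) = 5.367, k₂ = √(2·1·8.7) = 4.171.
Matching ψ and ψ′ at x = 0 gives r = (k₁ − k₂)/(k₁ + k₂), so R = r² = 0.01570 and T = 1 − R = 0.9843.

R = 0.0157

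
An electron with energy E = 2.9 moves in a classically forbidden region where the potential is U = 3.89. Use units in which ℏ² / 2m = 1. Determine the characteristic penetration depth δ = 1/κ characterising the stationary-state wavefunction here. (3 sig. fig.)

δ = 1.01

Since E < U the TISE in this region is ψ'' = κ²ψ with κ = √(2m(U − E))/ℏ.
κ = √(2 × 0.5 × 0.99) = 0.9950. The penetration depth is δ = 1/κ = 1.01.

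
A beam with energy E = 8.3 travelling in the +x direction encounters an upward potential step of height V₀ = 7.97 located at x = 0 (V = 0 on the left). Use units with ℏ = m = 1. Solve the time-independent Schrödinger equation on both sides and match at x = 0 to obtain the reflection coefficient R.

On each side the TISE gives plane waves with k = √(2m(E − V))/ℏ: k₁ = √(2·1·8.3) = 4.074, k₂ = √(2·1·0.33) = 0.8124.
Matching ψ and ψ′ at x = 0 gives r = (k₁ − k₂)/(k₁ + k₂), so R = r² = 0.4456 and T = 1 − R = 0.5544.

R = 0.446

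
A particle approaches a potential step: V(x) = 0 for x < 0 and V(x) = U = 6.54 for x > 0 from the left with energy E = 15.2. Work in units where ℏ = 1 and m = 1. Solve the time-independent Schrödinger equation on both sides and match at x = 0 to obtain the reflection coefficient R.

On each side the TISE gives plane waves with k = √(2m(E − V))/ℏ: k₁ = √(2·1·15.2) = 5.514, k₂ = √(2·1·8.66) = 4.162.
Continuity of ψ and ψ′ at the step yields the reflection amplitude r = (k₁ − k₂)/(k₁ + k₂) = 0.1397; thus R = |r|² = 0.01952, T = 0.9805.

R = 0.0195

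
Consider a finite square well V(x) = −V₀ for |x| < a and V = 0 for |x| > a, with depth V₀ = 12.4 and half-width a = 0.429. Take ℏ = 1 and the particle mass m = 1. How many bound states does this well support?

N = 2

The dimensionless depth is z₀ = a√(2mV₀)/ℏ = 0.429 × √(24.80) = 2.136.
A new bound state (alternating even/odd) appears each time z₀ passes a multiple of π/2, so N = ⌊2z₀/π⌋ + 1 = ⌊1.360⌋ + 1 = 2.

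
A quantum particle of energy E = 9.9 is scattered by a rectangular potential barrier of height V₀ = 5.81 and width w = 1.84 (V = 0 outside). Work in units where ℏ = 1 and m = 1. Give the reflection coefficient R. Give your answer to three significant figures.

R = 0.132

E > V₀: inside the barrier k₂ = √(2m(E − V₀))/ℏ = 2.860, k₂w = 5.263.
Matching at both interfaces gives T⁻¹ = 1 + V₀² sin²(k₂w) / [4E(E − V₀)] = 1.151, hence T = 0.868.
R = 1 − T = 0.132.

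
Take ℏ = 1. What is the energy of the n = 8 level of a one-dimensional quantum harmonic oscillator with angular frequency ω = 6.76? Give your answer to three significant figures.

E = 57.5

Using E_n = (n + ½)ℏω: E_8 = 8.5 × 6.76 = 57.46.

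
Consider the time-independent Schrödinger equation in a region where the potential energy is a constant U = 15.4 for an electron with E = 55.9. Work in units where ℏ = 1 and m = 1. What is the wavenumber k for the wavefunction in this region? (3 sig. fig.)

k = 9.00

With E > U the solution is oscillatory, ψ ∝ e^{±ikx} with k = √(2m(E − U))/ℏ.
k = √(2 × 1 × 40.5) = 9.000.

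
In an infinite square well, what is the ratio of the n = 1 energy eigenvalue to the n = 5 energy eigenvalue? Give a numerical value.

0.04

E_n = n²π²ℏ²/(2mL²) so the ratio is n₂²/n₁² = 1/25 = 0.04.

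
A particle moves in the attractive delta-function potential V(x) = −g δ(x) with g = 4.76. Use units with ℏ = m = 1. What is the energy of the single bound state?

The bound state is ψ(x) = √κ e^{−κ|x|}. The derivative jump ψ'(0⁺) − ψ'(0⁻) = −(2mg/ℏ²)ψ(0) fixes κ = mg/ℏ² = 4.760.
Then E = −ℏ²κ²/(2m) = −mg²/(2ℏ²) = -11.33.

E = -11.3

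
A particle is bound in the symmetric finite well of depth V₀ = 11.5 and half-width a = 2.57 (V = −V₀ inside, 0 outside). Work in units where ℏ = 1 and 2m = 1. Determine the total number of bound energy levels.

N = 6

The dimensionless depth is z₀ = a√(2mV₀)/ℏ = 2.57 × √(11.50) = 8.715.
The even/odd transcendental equations gain one root per π/2 in z₀, giving N = 1 + ⌊2z₀/π⌋ = 1 + ⌊5.548⌋ = 6.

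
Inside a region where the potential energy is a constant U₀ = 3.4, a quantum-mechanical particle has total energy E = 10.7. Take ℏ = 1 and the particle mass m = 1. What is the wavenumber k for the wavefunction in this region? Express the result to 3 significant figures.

With E > U₀ the solution is oscillatory, ψ ∝ e^{±ikx} with k = √(2m(E − U₀))/ℏ.
k = √(2 × 1 × 7.3) = 3.821.

k = 3.82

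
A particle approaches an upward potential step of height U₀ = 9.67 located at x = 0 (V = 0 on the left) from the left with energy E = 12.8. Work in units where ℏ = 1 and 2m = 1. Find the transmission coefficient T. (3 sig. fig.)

T = 0.886

The wavenumbers are k₁ = √(2mE)/ℏ = 3.578 on the left and k₂ = √(2m(E − U₀))/ℏ = 1.769 on the right.
Matching ψ and ψ′ at x = 0 gives r = (k₁ − k₂)/(k₁ + k₂), so R = r² = 0.1144 and T = 1 − R = 0.8856.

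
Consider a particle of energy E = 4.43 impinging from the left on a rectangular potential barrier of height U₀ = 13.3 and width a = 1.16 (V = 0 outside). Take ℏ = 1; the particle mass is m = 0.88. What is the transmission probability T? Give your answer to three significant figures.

Since E < U₀ the interior solution is evanescent with decay constant κ = √(2m(U₀ − E))/ℏ = 3.951.
κa = 4.583, sinh(κa) = 48.91.
Matching ψ, ψ′ at both faces gives T = [1 + U₀² sinh²(κa) / (4E(U₀ − E))]⁻¹ = 1/2693 = 0.000371.

T = 0.000371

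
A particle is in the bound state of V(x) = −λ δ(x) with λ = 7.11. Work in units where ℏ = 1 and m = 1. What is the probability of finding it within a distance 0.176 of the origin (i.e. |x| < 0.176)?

The normalised bound state is ψ = √κ e^{−κ|x|} with κ = mλ/ℏ² = 7.110.
P(|x| < d) = ∫_{−d}^{d} κ e^{−2κ|x|} dx = 1 − e^{−2κd} = 1 − e^{−2.503} = 0.9181.

P = 0.918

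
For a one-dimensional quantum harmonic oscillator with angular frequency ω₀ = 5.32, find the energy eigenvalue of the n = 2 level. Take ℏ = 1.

E = 13.3

The oscillator eigenvalues are E_n = ℏω₀(n + ½), so E_2 = 5.32 × 2.5 = 13.30.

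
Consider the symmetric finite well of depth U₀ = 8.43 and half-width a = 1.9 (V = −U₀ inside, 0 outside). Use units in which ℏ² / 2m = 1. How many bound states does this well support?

N = 4

Define the well-strength parameter z₀ = (a/ℏ)√(2mU₀) = 1.9 × √(2·0.5·8.43) = 5.517.
A new bound state (alternating even/odd) appears each time z₀ passes a multiple of π/2, so N = ⌊2z₀/π⌋ + 1 = ⌊3.512⌋ + 1 = 4.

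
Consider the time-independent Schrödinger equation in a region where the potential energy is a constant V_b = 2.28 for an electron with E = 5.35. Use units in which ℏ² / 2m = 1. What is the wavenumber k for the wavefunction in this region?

k = 1.75

With E > V_b the solution is oscillatory, ψ ∝ e^{±ikx} with k = √(2m(E − V_b))/ℏ.
k = √(2 × 0.5 × 3.07) = 1.752.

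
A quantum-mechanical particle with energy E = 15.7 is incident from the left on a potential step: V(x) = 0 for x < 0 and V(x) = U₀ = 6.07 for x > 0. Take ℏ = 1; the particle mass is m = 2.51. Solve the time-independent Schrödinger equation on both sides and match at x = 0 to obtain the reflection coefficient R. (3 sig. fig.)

R = 0.0148

The wavenumbers are k₁ = √(2mE)/ℏ = 8.878 on the left and k₂ = √(2m(E − U₀))/ℏ = 6.953 on the right.
Continuity of ψ and ψ′ at the step yields the reflection amplitude r = (k₁ − k₂)/(k₁ + k₂) = 0.1216; thus R = |r|² = 0.01478, T = 0.9852.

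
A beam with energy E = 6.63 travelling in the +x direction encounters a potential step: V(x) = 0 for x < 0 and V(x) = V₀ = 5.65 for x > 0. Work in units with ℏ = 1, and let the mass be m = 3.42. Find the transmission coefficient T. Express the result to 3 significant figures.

The wavenumbers are k₁ = √(2mE)/ℏ = 6.734 on the left and k₂ = √(2m(E − V₀))/ℏ = 2.589 on the right.
Continuity of ψ and ψ′ at the step yields the reflection amplitude r = (k₁ − k₂)/(k₁ + k₂) = 0.4446; thus R = |r|² = 0.1977, T = 0.8023.

T = 0.802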